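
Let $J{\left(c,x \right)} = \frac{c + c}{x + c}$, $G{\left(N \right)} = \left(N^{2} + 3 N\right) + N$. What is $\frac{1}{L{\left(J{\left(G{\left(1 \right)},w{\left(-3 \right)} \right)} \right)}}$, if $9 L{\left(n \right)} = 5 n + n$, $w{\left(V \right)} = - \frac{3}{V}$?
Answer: $\frac{9}{10} \approx 0.9$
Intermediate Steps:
$G{\left(N \right)} = N^{2} + 4 N$
$J{\left(c,x \right)} = \frac{2 c}{c + x}$
$L{\left(n \right)} = \frac{2 n}{3}$ ($L{\left(n \right)} = \frac{5 n + n}{9} = \frac{6 n}{9} = \frac{2 n}{3}$)
$\frac{1}{L{\left(J{\left(G{\left(1 \right)},w{\left(-3 \right)} \right)} \right)}} = \frac{1}{\frac{2}{3} \frac{2 \cdot 1 \left(4 + 1\right)}{1 \left(4 + 1\right) - \frac{3}{-3}}} = \frac{1}{\frac{2}{3} \frac{2 \cdot 1 \cdot 5}{1 \cdot 5 - -1}} = \frac{1}{\frac{2}{3} \cdot 2 \cdot 5 \frac{1}{5 + 1}} = \frac{1}{\frac{2}{3} \cdot 2 \cdot 5 \cdot \frac{1}{6}} = \frac{1}{\frac{2}{3} \cdot \frac{5}{3}} = \frac{1}{\frac{10}{9}} = \frac{9}{10}$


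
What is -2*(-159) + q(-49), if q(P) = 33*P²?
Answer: 79551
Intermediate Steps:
-2*(-159) + q(-49) = -2*(-159) + 33*(-49)² = 318 + 33*2401 = 318 + 79233 = 79551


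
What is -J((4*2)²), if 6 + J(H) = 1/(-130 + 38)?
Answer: 553/92 ≈ 6.0109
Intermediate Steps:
J(H) = -553/92 (J(H) = -6 + 1/(-130 + 38) = -6 + 1/(-92) = -6 - 1/92 = -553/92)
-J((4*2)²) = -1*(-553/92) = 553/92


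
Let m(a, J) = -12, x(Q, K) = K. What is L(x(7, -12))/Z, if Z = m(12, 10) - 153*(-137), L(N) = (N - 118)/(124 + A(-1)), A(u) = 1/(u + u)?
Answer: -20/398031 ≈ -5.0247e-5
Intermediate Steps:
A(u) = 1/(2*u)
L(N) = -236/247 + 2*N/247 (L(N) = (N - 118)/(124 + (½)/(-1)) = (-118 + N)/(124 + (½)*(-1)) = (-118 + N)/(124 - ½) = (-118 + N)/(247/2) = (-118 + N)*(2/247) = -236/247 + 2*N/247)
Z = 20949 (Z = -12 - 153*(-137) = -12 + 20961 = 20949)
L(x(7, -12))/Z = (-236/247 + (2/247)*(-12))/20949 = (-236/247 - 24/247)*(1/20949) = -20/19*1/20949 = -20/398031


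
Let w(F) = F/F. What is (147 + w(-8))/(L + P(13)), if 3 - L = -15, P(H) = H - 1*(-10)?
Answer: 148/41 ≈ 3.6098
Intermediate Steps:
P(H) = 10 + H (P(H) = H + 10 = 10 + H)
L = 18 (L = 3 - 1*(-15) = 3 + 15 = 18)
w(F) = 1
(147 + w(-8))/(L + P(13)) = (147 + 1)/(18 + (10 + 13)) = 148/(18 + 23) = 148/41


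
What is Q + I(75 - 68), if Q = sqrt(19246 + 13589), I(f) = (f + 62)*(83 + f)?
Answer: 6210 + sqrt(32835) ≈ 6391.2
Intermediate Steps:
I(f) = (62 + f)*(83 + f)
Q = sqrt(32835) ≈ 181.20
Q + I(75 - 68) = sqrt(32835) + (5146 + (75 - 68)**2 + 145*(75 - 68)) = sqrt(32835) + (5146 + 7**2 + 145*7) = sqrt(32835) + (5146 + 49 + 1015) = sqrt(32835) + 6210 = 6210 + sqrt(32835)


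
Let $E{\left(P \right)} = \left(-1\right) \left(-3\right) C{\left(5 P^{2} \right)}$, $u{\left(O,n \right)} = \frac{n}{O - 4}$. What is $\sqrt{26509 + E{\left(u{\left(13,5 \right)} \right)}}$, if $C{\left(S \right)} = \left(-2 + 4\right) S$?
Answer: $\frac{\sqrt{2147979}}{9} \approx 162.84$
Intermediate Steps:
$u{\left(O,n \right)} = \frac{n}{-4 + O}$
$C{\left(S \right)} = 2 S$
$E{\left(P \right)} = 30 P^{2}$ ($E{\left(P \right)} = \left(-1\right) \left(-3\right) 2 \cdot 5 P^{2} = 3 \cdot 10 P^{2} = 30 P^{2}$)
$\sqrt{26509 + E{\left(u{\left(13,5 \right)} \right)}} = \sqrt{26509 + 30 \left(\frac{5}{-4 + 13}\right)^{2}} = \sqrt{26509 + 30 \left(\frac{5}{9}\right)^{2}} = \sqrt{26509 + 30 \cdot \frac{25}{81}} = \sqrt{26509 + \frac{250}{27}} = \sqrt{\frac{715993}{27}} = \frac{\sqrt{2147979}}{9}$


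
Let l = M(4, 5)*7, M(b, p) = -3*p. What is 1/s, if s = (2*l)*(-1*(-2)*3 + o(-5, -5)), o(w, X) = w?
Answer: -1/210 ≈ -0.0047619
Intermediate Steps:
l = -105 (l = -3*5*7 = -15*7 = -105)
s = -210 (s = (2*(-105))*(-1*(-2)*3 - 5) = -210*(2*3 - 5) = -210*(6 - 5) = -210*1 = -210)
1/s = 1/(-210) = -1/210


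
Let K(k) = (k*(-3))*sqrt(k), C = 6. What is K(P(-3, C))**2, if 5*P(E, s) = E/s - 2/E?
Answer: 1/3000 ≈ 0.00033333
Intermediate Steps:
P(E, s) = -2/(5*E) + E/(5*s) (P(E, s) = (E/s - 2/E)/5 = (-2/E + E/s)/5 = -2/(5*E) + E/(5*s))
K(k) = -3*k**(3/2) (K(k) = (-3*k)*sqrt(k) = -3*k**(3/2))
K(P(-3, C))**2 = (-3*(-2/5/(-3) + (1/5)*(-3)/6)**(3/2))**2 = (-3*(-2/5*(-1/3) + (1/5)*(-3)*(1/6))**(3/2))**2 = (-3*(2/15 - 1/10)**(3/2))**2 = (-sqrt(30)/300)**2 = 1/3000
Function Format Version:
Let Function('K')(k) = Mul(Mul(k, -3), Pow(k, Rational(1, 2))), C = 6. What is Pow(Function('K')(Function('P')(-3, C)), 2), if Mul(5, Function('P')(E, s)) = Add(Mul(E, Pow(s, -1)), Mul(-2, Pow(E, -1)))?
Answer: Rational(1, 3000) ≈ 0.00033333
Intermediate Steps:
Function('P')(E, s) = Add(Mul(Rational(-2, 5), Pow(E, -1)), Mul(Rational(1, 5), E, Pow(s, -1))) (Function('P')(E, s) = Mul(Rational(1, 5), Add(Mul(E, Pow(s, -1)), Mul(-2, Pow(E, -1)))) = Mul(Rational(1, 5), Add(Mul(-2, Pow(E, -1)), Mul(E, Pow(s, -1)))) = Add(Mul(Rational(-2, 5), Pow(E, -1)), Mul(Rational(1, 5), E, Pow(s, -1))))
Function('K')(k) = Mul(-3, Pow(k, Rational(3, 2))) (Function('K')(k) = Mul(Mul(-3, k), Pow(k, Rational(1, 2))) = Mul(-3, Pow(k, Rational(3, 2))))
Pow(Function('K')(Function('P')(-3, C)), 2) = Pow(Mul(-3, Pow(Add(Mul(Rational(-2, 5), Pow(-3, -1)), Mul(Rational(1, 5), -3, Pow(6, -1))), Rational(3, 2))), 2) = Pow(Mul(-3, Pow(Add(Mul(Rational(-2, 5), Rational(-1, 3)), Mul(Rational(1, 5), -3, Rational(1, 6))), Rational(3, 2))), 2) = Pow(Mul(-3, Pow(Add(Rational(2, 15), Rational(-1, 10)), Rational(3, 2))), 2) = Pow(Mul(-3, Pow(Rational(1, 30), Rational(3, 2))), 2) = Pow(Mul(-3, Mul(Rational(1, 900), Pow(30, Rational(1, 2)))), 2) = Pow(Mul(Rational(-1, 300), Pow(30, Rational(1, 2))), 2) = Rational(1, 3000)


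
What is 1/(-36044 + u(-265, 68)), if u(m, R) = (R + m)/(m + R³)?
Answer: -314167/11323835545 ≈ -2.7744e-5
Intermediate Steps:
u(m, R) = (R + m)/(m + R³)
1/(-36044 + u(-265, 68)) = 1/(-36044 + (68 - 265)/(-265 + 68³)) = 1/(-36044 - 197/(-265 + 314432)) = 1/(-36044 - 197/314167) = 1/(-11323835545/314167) = -314167/11323835545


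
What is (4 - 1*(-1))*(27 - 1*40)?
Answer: -65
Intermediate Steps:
(4 - 1*(-1))*(27 - 1*40) = (4 + 1)*(27 - 40) = 5*(-13) = -65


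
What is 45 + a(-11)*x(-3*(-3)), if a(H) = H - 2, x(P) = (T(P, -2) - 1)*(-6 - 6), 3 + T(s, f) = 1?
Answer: -423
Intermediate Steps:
T(s, f) = -2 (T(s, f) = -3 + 1 = -2)
x(P) = 36 (x(P) = (-2 - 1)*(-6 - 6) = -3*(-12) = 36)
a(H) = -2 + H
45 + a(-11)*x(-3*(-3)) = 45 + (-2 - 11)*36 = 45 - 13*36 = 45 - 468 = -423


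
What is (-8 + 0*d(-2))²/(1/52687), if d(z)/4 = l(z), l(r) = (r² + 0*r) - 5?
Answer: 3371968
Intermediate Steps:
l(r) = -5 + r² (l(r) = (r² + 0) - 5 = r² - 5 = -5 + r²)
d(z) = -20 + 4*z² (d(z) = 4*(-5 + z²) = -20 + 4*z²)
(-8 + 0*d(-2))²/(1/52687) = (-8 + 0*(-20 + 4*(-2)²))²/(1/52687) = (-8 + 0*(-20 + 4*4))²/(1/52687) = (-8 + 0*(-20 + 16))²*52687 = (-8 + 0*(-4))²*52687 = (-8 + 0)²*52687 = (-8)²*52687 = 64*52687 = 3371968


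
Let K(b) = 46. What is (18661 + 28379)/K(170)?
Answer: 23520/23 ≈ 1022.6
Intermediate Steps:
(18661 + 28379)/K(170) = (18661 + 28379)/46 = 47040*(1/46) = 23520/23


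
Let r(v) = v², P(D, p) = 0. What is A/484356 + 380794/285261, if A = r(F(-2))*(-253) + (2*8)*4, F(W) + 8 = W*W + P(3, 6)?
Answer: 15275281570/11513989743 ≈ 1.3267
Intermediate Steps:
F(W) = -8 + W² (F(W) = -8 + (W*W + 0) = -8 + (W² + 0) = -8 + W²)
A = -3984 (A = (-8 + (-2)²)²*(-253) + (2*8)*4 = (-8 + 4)²*(-253) + 16*4 = (-4)²*(-253) + 64 = 16*(-253) + 64 = -4048 + 64 = -3984)
A/484356 + 380794/285261 = -3984/484356 + 380794/285261 = -3984*1/484356 + 380794*(1/285261) = -332/40363 + 380794/285261 = 15275281570/11513989743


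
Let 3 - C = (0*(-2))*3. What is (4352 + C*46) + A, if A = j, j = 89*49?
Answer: 8851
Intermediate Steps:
j = 4361
A = 4361
C = 3 (C = 3 - 0*(-2)*3 = 3 - 0*3 = 3 - 1*0 = 3 + 0 = 3)
(4352 + C*46) + A = (4352 + 3*46) + 4361 = (4352 + 138) + 4361 = 4490 + 4361 = 8851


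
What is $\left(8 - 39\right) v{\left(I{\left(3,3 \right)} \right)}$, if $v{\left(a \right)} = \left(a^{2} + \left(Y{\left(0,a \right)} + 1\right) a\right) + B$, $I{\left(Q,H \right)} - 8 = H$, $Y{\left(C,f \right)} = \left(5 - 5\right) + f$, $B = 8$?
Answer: $-8091$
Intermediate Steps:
$Y{\left(C,f \right)} = f$ ($Y{\left(C,f \right)} = 0 + f = f$)
$I{\left(Q,H \right)} = 8 + H$
$v{\left(a \right)} = 8 + a^{2} + a \left(1 + a\right)$ ($v{\left(a \right)} = \left(a^{2} + \left(a + 1\right) a\right) + 8 = \left(a^{2} + \left(1 + a\right) a\right) + 8 = \left(a^{2} + a \left(1 + a\right)\right) + 8 = 8 + a^{2} + a \left(1 + a\right)$)
$\left(8 - 39\right) v{\left(I{\left(3,3 \right)} \right)} = \left(8 - 39\right) \left(8 + \left(8 + 3\right) + 2 \left(8 + 3\right)^{2}\right) = - 31 \left(8 + 11 + 2 \cdot 11^{2}\right) = - 31 \left(8 + 11 + 2 \cdot 121\right) = - 31 \left(8 + 11 + 242\right) = \left(-31\right) 261 = -8091$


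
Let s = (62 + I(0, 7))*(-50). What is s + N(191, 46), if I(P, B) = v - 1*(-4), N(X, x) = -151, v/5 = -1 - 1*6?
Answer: -1701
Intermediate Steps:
v = -35 (v = 5*(-1 - 1*6) = 5*(-1 - 6) = 5*(-7) = -35)
I(P, B) = -31 (I(P, B) = -35 - 1*(-4) = -35 + 4 = -31)
s = -1550 (s = (62 - 31)*(-50) = 31*(-50) = -1550)
s + N(191, 46) = -1550 - 151 = -1701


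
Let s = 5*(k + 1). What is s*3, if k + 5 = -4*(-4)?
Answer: 180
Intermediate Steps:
k = 11 (k = -5 - 4*(-4) = -5 + 16 = 11)
s = 60 (s = 5*(11 + 1) = 5*12 = 60)
s*3 = 60*3 = 180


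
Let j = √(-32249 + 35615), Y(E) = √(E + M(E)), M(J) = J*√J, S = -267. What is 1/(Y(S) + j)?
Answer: 1/(3*√374 + √267*√(-1 - I*√267)) ≈ 0.0079515 + 0.0037062*I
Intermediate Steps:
M(J) = J^(3/2)
Y(E) = √(E + E^(3/2))
j = 3*√374 (j = √3366 = 3*√374 ≈ 58.017)
1/(Y(S) + j) = 1/(√(-267 + (-267)^(3/2)) + 3*√374) = 1/(√(-267 - 267*I*√267) + 3*√374)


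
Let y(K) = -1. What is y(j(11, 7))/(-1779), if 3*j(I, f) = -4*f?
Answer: 1/1779 ≈ 0.00056211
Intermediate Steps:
j(I, f) = -4*f/3 (j(I, f) = (-4*f)/3 = -4*f/3)
y(j(11, 7))/(-1779) = -1/(-1779) = -1*(-1/1779) = 1/1779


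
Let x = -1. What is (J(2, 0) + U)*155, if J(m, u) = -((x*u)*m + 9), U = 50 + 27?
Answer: 10540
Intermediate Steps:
U = 77
J(m, u) = -9 + m*u (J(m, u) = -((-u)*m + 9) = -(-m*u + 9) = -(9 - m*u) = -9 + m*u)
(J(2, 0) + U)*155 = ((-9 + 2*0) + 77)*155 = ((-9 + 0) + 77)*155 = (-9 + 77)*155 = 68*155 = 10540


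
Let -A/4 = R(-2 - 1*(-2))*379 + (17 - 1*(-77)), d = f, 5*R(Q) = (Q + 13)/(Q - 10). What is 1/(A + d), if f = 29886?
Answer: 25/747604 ≈ 3.3440e-5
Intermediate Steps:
R(Q) = (13 + Q)/(5*(-10 + Q)) (R(Q) = ((Q + 13)/(Q - 10))/5 = ((13 + Q)/(-10 + Q))/5 = (13 + Q)/(5*(-10 + Q)))
d = 29886
A = 454/25 (A = -4*(((13 + (-2 - 1*(-2)))/(5*(-10 + (-2 - 1*(-2)))))*379 + (17 - 1*(-77))) = -4*(((13 + (-2 + 2))/(5*(-10 + (-2 + 2))))*379 + (17 + 77)) = -4*(((13 + 0)/(5*(-10 + 0)))*379 + 94) = -4*(((⅕)*13/(-10))*379 + 94) = -4*(((⅕)*(-⅒)*13)*379 + 94) = -4*(-13/50*379 + 94) = -4*(-4927/50 + 94) = -4*(-227/50) = 454/25 ≈ 18.160)
1/(A + d) = 1/(454/25 + 29886) = 1/(747604/25) = 25/747604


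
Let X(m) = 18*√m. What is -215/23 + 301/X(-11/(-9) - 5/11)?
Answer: -215/23 + 301*√209/228 ≈ 9.7377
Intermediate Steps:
-215/23 + 301/X(-11/(-9) - 5/11) = -215/23 + 301/((18*√(-11/(-9) - 5/11))) = -215*1/23 + 301/((18*√(-11*(-⅑) - 5*1/11))) = -215/23 + 301/((18*√(11/9 - 5/11))) = -215/23 + 301/((18*√(76/99))) = -215/23 + 301/((18*(2*√209/33))) = -215/23 + 301/((12*√209/11)) = -215/23 + 301*(√209/228) = -215/23 + 301*√209/228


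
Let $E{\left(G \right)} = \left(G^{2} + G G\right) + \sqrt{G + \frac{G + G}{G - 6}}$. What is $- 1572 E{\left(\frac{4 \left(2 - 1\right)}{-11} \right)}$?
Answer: $- \frac{50304}{121} - \frac{6288 i \sqrt{2310}}{385} \approx -415.74 - 784.98 i$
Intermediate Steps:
$E{\left(G \right)} = \sqrt{G + \frac{2 G}{-6 + G}} + 2 G^{2}$ ($E{\left(G \right)} = \left(G^{2} + G^{2}\right) + \sqrt{G + \frac{2 G}{-6 + G}} = 2 G^{2} + \sqrt{G + \frac{2 G}{-6 + G}} = \sqrt{G + \frac{2 G}{-6 + G}} + 2 G^{2}$)
$- 1572 E{\left(\frac{4 \left(2 - 1\right)}{-11} \right)} = - 1572 \left(\sqrt{\frac{\frac{4 \left(2 - 1\right)}{-11} \left(-4 + \frac{4 \left(2 - 1\right)}{-11}\right)}{-6 + \frac{4 \left(2 - 1\right)}{-11}}} + 2 \left(\frac{4 \left(2 - 1\right)}{-11}\right)^{2}\right) = - 1572 \left(\sqrt{\frac{4 \cdot 1 \left(- \frac{1}{11}\right) \left(-4 + 4 \cdot 1 \left(- \frac{1}{11}\right)\right)}{-6 + 4 \cdot 1 \left(- \frac{1}{11}\right)}} + 2 \left(4 \cdot 1 \left(- \frac{1}{11}\right)\right)^{2}\right) = - 1572 \left(\sqrt{\frac{4 \left(- \frac{1}{11}\right) \left(-4 + 4 \left(- \frac{1}{11}\right)\right)}{-6 + 4 \left(- \frac{1}{11}\right)}} + 2 \left(4 \left(- \frac{1}{11}\right)\right)^{2}\right) = - 1572 \left(\sqrt{- \frac{4 \left(-4 - \frac{4}{11}\right)}{11 \left(-6 - \frac{4}{11}\right)}} + 2 \left(- \frac{4}{11}\right)^{2}\right) = - 1572 \left(\sqrt{\left(- \frac{4}{11}\right) \frac{1}{- \frac{70}{11}} \left(- \frac{48}{11}\right)} + 2 \cdot \frac{16}{121}\right) = - 1572 \left(\sqrt{\left(- \frac{4}{11}\right) \left(- \frac{11}{70}\right) \left(- \frac{48}{11}\right)} + \frac{32}{121}\right) = - 1572 \left(\sqrt{- \frac{96}{385}} + \frac{32}{121}\right) = - 1572 \left(\frac{4 i \sqrt{2310}}{385} + \frac{32}{121}\right) = - 1572 \left(\frac{32}{121} + \frac{4 i \sqrt{2310}}{385}\right) = - \frac{50304}{121} - \frac{6288 i \sqrt{2310}}{385}$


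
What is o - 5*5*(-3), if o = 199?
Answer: 274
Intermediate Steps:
o - 5*5*(-3) = 199 - 5*5*(-3) = 199 - 25*(-3) = 199 - 1*(-75) = 199 + 75 = 274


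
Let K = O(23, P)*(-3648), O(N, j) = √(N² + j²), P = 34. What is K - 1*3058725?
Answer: -3058725 - 3648*√1685 ≈ -3.2085e+6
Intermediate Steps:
K = -3648*√1685 (K = √(23² + 34²)*(-3648) = √(529 + 1156)*(-3648) = √1685*(-3648) = -3648*√1685 ≈ -1.4975e+5)
K - 1*3058725 = -3648*√1685 - 1*3058725 = -3648*√1685 - 3058725 = -3058725 - 3648*√1685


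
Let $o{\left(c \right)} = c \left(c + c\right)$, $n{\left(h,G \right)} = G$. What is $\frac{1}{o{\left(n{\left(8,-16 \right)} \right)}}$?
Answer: $\frac{1}{512} \approx 0.0019531$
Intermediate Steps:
$o{\left(c \right)} = 2 c^{2}$ ($o{\left(c \right)} = c 2 c = 2 c^{2}$)
$\frac{1}{o{\left(n{\left(8,-16 \right)} \right)}} = \frac{1}{2 \left(-16\right)^{2}} = \frac{1}{2 \cdot 256} = \frac{1}{512}$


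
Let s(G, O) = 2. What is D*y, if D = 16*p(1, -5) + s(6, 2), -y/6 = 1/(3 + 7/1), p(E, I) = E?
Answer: -54/5 ≈ -10.800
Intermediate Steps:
y = -⅗ (y = -6/(3 + 7/1) = -6/(3 + 7*1) = -6/(3 + 7) = -6/10 = -6*⅒ = -⅗ ≈ -0.60000)
D = 18 (D = 16*1 + 2 = 16 + 2 = 18)
D*y = 18*(-⅗) = -54/5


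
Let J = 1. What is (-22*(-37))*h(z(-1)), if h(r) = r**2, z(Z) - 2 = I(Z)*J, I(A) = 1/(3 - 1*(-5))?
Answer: 117623/32 ≈ 3675.7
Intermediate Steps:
I(A) = 1/8 (I(A) = 1/(3 + 5) = 1/8)
z(Z) = 17/8 (z(Z) = 2 + (1/8)*1 = 2 + 1/8 = 17/8)
(-22*(-37))*h(z(-1)) = (-22*(-37))*(17/8)**2 = 814*(289/64) = 117623/32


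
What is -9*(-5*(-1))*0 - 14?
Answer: -14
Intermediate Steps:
-9*(-5*(-1))*0 - 14 = -45*0 - 14 = -9*0 - 14 = 0 - 14 = -14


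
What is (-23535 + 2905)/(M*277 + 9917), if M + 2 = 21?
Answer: -2063/1518 ≈ -1.3590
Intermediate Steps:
M = 19 (M = -2 + 21 = 19)
(-23535 + 2905)/(M*277 + 9917) = (-23535 + 2905)/(19*277 + 9917) = -20630/(5263 + 9917) = -20630/15180 = -20630*1/15180 = -2063/1518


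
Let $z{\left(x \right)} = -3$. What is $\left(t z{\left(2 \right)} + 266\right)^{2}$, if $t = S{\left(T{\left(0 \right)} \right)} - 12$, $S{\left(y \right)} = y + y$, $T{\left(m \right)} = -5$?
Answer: $110224$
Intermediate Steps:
$S{\left(y \right)} = 2 y$
$t = -22$ ($t = 2 \left(-5\right) - 12 = -10 - 12 = -22$)
$\left(t z{\left(2 \right)} + 266\right)^{2} = \left(\left(-22\right) \left(-3\right) + 266\right)^{2} = \left(66 + 266\right)^{2} = 332^{2} = 110224$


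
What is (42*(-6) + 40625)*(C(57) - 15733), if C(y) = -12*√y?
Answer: -635188409 - 484476*√57 ≈ -6.3885e+8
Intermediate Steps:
(42*(-6) + 40625)*(C(57) - 15733) = (42*(-6) + 40625)*(-12*√57 - 15733) = (-252 + 40625)*(-15733 - 12*√57) = 40373*(-15733 - 12*√57) = -635188409 - 484476*√57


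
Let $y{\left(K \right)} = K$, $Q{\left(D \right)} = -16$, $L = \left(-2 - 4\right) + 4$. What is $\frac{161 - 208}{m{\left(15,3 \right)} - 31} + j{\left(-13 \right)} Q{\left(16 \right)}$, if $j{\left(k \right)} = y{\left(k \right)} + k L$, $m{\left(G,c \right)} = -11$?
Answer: $- \frac{8689}{42} \approx -206.88$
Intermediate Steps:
$L = -2$ ($L = -6 + 4 = -2$)
$j{\left(k \right)} = - k$ ($j{\left(k \right)} = k + k \left(-2\right) = k - 2 k = - k$)
$\frac{161 - 208}{m{\left(15,3 \right)} - 31} + j{\left(-13 \right)} Q{\left(16 \right)} = \frac{161 - 208}{-11 - 31} + \left(-1\right) \left(-13\right) \left(-16\right) = - \frac{47}{-42} + 13 \left(-16\right) = \left(-47\right) \left(- \frac{1}{42}\right) - 208 = \frac{47}{42} - 208 = - \frac{8689}{42}$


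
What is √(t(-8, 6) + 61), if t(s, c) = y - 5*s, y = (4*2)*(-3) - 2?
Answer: 5*√3 ≈ 8.6602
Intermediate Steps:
y = -26 (y = 8*(-3) - 2 = -24 - 2 = -26)
t(s, c) = -26 - 5*s
√(t(-8, 6) + 61) = √((-26 - 5*(-8)) + 61) = √((-26 + 40) + 61) = √(14 + 61) = √75 = 5*√3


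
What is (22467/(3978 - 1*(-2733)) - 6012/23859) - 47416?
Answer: -281172129369/5930287 ≈ -47413.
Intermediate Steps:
(22467/(3978 - 1*(-2733)) - 6012/23859) - 47416 = (22467/(3978 + 2733) - 6012*1/23859) - 47416 = (22467/6711 - 668/2651) - 47416 = (22467*(1/6711) - 668/2651) - 47416 = (7489/2237 - 668/2651) - 47416 = 18359023/5930287 - 47416 = -281172129369/5930287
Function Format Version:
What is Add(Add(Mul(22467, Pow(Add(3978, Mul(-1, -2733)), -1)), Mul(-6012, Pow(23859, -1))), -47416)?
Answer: Rational(-281172129369, 5930287) ≈ -47413.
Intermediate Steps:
Add(Add(Mul(22467, Pow(Add(3978, Mul(-1, -2733)), -1)), Mul(-6012, Pow(23859, -1))), -47416) = Add(Add(Mul(22467, Pow(Add(3978, 2733), -1)), Mul(-6012, Rational(1, 23859))), -47416) = Add(Add(Mul(22467, Pow(6711, -1)), Rational(-668, 2651)), -47416) = Add(Add(Mul(22467, Rational(1, 6711)), Rational(-668, 2651)), -47416) = Add(Add(Rational(7489, 2237), Rational(-668, 2651)), -47416) = Add(Rational(18359023, 5930287), -47416) = Rational(-281172129369, 5930287)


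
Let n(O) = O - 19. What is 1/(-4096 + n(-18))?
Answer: -1/4133 ≈ -0.00024196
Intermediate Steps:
n(O) = -19 + O
1/(-4096 + n(-18)) = 1/(-4096 + (-19 - 18)) = 1/(-4096 - 37) = 1/(-4133) = -1/4133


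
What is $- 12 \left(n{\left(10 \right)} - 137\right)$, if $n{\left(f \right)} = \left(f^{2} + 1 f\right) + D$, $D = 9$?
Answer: $216$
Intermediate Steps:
$n{\left(f \right)} = 9 + f + f^{2}$ ($n{\left(f \right)} = \left(f^{2} + 1 f\right) + 9 = \left(f^{2} + f\right) + 9 = \left(f + f^{2}\right) + 9 = 9 + f + f^{2}$)
$- 12 \left(n{\left(10 \right)} - 137\right) = - 12 \left(\left(9 + 10 + 10^{2}\right) - 137\right) = - 12 \left(\left(9 + 10 + 100\right) - 137\right) = - 12 \left(119 - 137\right) = \left(-12\right) \left(-18\right) = 216$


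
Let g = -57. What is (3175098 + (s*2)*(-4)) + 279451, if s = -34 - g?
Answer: 3454365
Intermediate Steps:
s = 23 (s = -34 - 1*(-57) = -34 + 57 = 23)
(3175098 + (s*2)*(-4)) + 279451 = (3175098 + (23*2)*(-4)) + 279451 = (3175098 + 46*(-4)) + 279451 = (3175098 - 184) + 279451 = 3174914 + 279451 = 3454365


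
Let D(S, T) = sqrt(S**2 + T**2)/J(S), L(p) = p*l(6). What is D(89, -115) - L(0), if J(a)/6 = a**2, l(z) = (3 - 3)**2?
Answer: sqrt(21146)/47526 ≈ 0.0030597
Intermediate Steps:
l(z) = 0 (l(z) = 0**2 = 0)
J(a) = 6*a**2
L(p) = 0 (L(p) = p*0 = 0)
D(S, T) = sqrt(S**2 + T**2)/(6*S**2) (D(S, T) = sqrt(S**2 + T**2)/((6*S**2)) = sqrt(S**2 + T**2)*(1/(6*S**2)) = sqrt(S**2 + T**2)/(6*S**2))
D(89, -115) - L(0) = (1/6)*sqrt(89**2 + (-115)**2)/89**2 - 1*0 = (1/6)*(1/7921)*sqrt(7921 + 13225) + 0 = (1/6)*(1/7921)*sqrt(21146) + 0 = sqrt(21146)/47526 + 0 = sqrt(21146)/47526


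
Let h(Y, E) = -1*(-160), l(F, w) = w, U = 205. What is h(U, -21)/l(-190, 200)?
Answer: ⅘ ≈ 0.80000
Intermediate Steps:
h(Y, E) = 160
h(U, -21)/l(-190, 200) = 160/200 = 160*(1/200) = ⅘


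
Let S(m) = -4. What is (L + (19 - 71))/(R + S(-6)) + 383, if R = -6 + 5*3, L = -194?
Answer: 1669/5 ≈ 333.80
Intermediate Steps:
R = 9 (R = -6 + 15 = 9)
(L + (19 - 71))/(R + S(-6)) + 383 = (-194 + (19 - 71))/(9 - 4) + 383 = (-194 - 52)/5 + 383 = -246*⅕ + 383 = -246/5 + 383 = 1669/5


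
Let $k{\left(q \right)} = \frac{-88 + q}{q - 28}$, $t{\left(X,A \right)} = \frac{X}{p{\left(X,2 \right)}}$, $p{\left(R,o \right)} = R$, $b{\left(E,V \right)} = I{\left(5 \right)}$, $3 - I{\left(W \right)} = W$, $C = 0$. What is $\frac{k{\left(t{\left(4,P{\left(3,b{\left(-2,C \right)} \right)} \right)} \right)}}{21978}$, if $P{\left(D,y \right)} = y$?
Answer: $\frac{29}{197802} \approx 0.00014661$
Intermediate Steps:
$I{\left(W \right)} = 3 - W$
$b{\left(E,V \right)} = -2$ ($b{\left(E,V \right)} = 3 - 5 = -2$)
$t{\left(X,A \right)} = 1$ ($t{\left(X,A \right)} = \frac{X}{X} = 1$)
$k{\left(q \right)} = \frac{-88 + q}{-28 + q}$
$\frac{k{\left(t{\left(4,P{\left(3,b{\left(-2,C \right)} \right)} \right)} \right)}}{21978} = \frac{\frac{1}{-28 + 1} \left(-88 + 1\right)}{21978} = \frac{1}{-27} \left(-87\right) \frac{1}{21978} = \left(- \frac{1}{27}\right) \left(-87\right) \frac{1}{21978} = \frac{29}{9} \cdot \frac{1}{21978} = \frac{29}{197802}$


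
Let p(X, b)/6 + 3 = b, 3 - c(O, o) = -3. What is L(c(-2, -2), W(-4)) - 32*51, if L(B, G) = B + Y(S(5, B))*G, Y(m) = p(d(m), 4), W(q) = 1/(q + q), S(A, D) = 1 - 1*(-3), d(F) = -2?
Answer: -6507/4 ≈ -1626.8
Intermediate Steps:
c(O, o) = 6 (c(O, o) = 3 - 1*(-3) = 3 + 3 = 6)
S(A, D) = 4 (S(A, D) = 1 + 3 = 4)
p(X, b) = -18 + 6*b
W(q) = 1/(2*q)
Y(m) = 6 (Y(m) = -18 + 6*4 = -18 + 24 = 6)
L(B, G) = B + 6*G
L(c(-2, -2), W(-4)) - 32*51 = (6 + 6*((½)/(-4))) - 32*51 = (6 + 6*((½)*(-¼))) - 1632 = (6 + 6*(-⅛)) - 1632 = (6 - ¾) - 1632 = 21/4 - 1632 = -6507/4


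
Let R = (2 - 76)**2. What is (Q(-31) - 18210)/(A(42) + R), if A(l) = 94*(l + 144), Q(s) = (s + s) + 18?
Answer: -9127/11480 ≈ -0.79503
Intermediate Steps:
Q(s) = 18 + 2*s (Q(s) = 2*s + 18 = 18 + 2*s)
R = 5476 (R = (-74)**2 = 5476)
A(l) = 13536 + 94*l (A(l) = 94*(144 + l) = 13536 + 94*l)
(Q(-31) - 18210)/(A(42) + R) = ((18 + 2*(-31)) - 18210)/((13536 + 94*42) + 5476) = ((18 - 62) - 18210)/((13536 + 3948) + 5476) = (-44 - 18210)/(17484 + 5476) = -18254/22960 = -18254*1/22960 = -9127/11480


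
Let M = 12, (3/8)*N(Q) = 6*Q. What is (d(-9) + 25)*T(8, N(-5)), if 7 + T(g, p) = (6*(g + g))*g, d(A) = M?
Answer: 28157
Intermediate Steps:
N(Q) = 16*Q (N(Q) = 8*(6*Q)/3 = 16*Q)
d(A) = 12
T(g, p) = -7 + 12*g² (T(g, p) = -7 + (6*(g + g))*g = -7 + (6*(2*g))*g = -7 + (12*g)*g = -7 + 12*g²)
(d(-9) + 25)*T(8, N(-5)) = (12 + 25)*(-7 + 12*8²) = 37*(-7 + 12*64) = 37*(-7 + 768) = 37*761 = 28157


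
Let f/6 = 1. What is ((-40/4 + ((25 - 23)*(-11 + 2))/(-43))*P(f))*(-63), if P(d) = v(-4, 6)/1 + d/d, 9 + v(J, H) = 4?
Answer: -103824/43 ≈ -2414.5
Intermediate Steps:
f = 6 (f = 6*1 = 6)
v(J, H) = -5 (v(J, H) = -9 + 4 = -5)
P(d) = -4 (P(d) = -5/1 + d/d = -5*1 + 1 = -5 + 1 = -4)
((-40/4 + ((25 - 23)*(-11 + 2))/(-43))*P(f))*(-63) = ((-40/4 + ((25 - 23)*(-11 + 2))/(-43))*(-4))*(-63) = ((-40*¼ + (2*(-9))*(-1/43))*(-4))*(-63) = ((-10 - 18*(-1/43))*(-4))*(-63) = ((-10 + 18/43)*(-4))*(-63) = -412/43*(-4)*(-63) = (1648/43)*(-63) = -103824/43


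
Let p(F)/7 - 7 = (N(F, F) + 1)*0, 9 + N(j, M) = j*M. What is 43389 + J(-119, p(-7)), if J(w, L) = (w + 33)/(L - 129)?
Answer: 1735603/40 ≈ 43390.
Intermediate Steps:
N(j, M) = -9 + M*j (N(j, M) = -9 + j*M = -9 + M*j)
p(F) = 49 (p(F) = 49 + 7*(((-9 + F*F) + 1)*0) = 49 + 7*(((-9 + F**2) + 1)*0) = 49 + 7*((-8 + F**2)*0) = 49 + 7*0 = 49 + 0 = 49)
J(w, L) = (33 + w)/(-129 + L)
43389 + J(-119, p(-7)) = 43389 + (33 - 119)/(-129 + 49) = 43389 - 86/(-80) = 43389 - 1/80*(-86) = 43389 + 43/40 = 1735603/40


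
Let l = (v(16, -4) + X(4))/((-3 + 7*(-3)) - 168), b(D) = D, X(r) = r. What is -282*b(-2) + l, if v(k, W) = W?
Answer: 564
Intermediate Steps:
l = 0 (l = (-4 + 4)/((-3 + 7*(-3)) - 168) = 0/((-3 - 21) - 168) = 0/(-24 - 168) = 0/(-192) = 0*(-1/192) = 0)
-282*b(-2) + l = -282*(-2) + 0 = 564 + 0 = 564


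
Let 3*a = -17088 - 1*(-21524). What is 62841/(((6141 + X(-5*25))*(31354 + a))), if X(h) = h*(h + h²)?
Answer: -188523/190234998782 ≈ -9.9100e-7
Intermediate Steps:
a = 4436/3 (a = (-17088 - 1*(-21524))/3 = (-17088 + 21524)/3 = (⅓)*4436 = 4436/3 ≈ 1478.7)
62841/(((6141 + X(-5*25))*(31354 + a))) = 62841/(((6141 + (-5*25)²*(1 - 5*25))*(31354 + 4436/3))) = 62841/(((6141 + (-125)²*(1 - 125))*(98498/3))) = 62841/(((6141 + 15625*(-124))*(98498/3))) = 62841/(((6141 - 1937500)*(98498/3))) = 62841/((-1931359*98498/3)) = 62841/(-190234998782/3) = 62841*(-3/190234998782) = -188523/190234998782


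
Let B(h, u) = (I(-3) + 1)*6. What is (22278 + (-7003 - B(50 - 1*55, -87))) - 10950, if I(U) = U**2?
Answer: 4265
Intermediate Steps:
B(h, u) = 60 (B(h, u) = ((-3)**2 + 1)*6 = (9 + 1)*6 = 10*6 = 60)
(22278 + (-7003 - B(50 - 1*55, -87))) - 10950 = (22278 + (-7003 - 1*60)) - 10950 = (22278 + (-7003 - 60)) - 10950 = (22278 - 7063) - 10950 = 15215 - 10950 = 4265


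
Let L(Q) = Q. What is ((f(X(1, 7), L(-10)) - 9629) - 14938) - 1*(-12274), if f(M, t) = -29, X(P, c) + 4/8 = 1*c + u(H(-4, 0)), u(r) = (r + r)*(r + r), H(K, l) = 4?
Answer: -12322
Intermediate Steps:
u(r) = 4*r**2 (u(r) = (2*r)*(2*r) = 4*r**2)
X(P, c) = 127/2 + c (X(P, c) = -1/2 + (1*c + 4*4**2) = -1/2 + (c + 4*16) = -1/2 + (c + 64) = -1/2 + (64 + c) = 127/2 + c)
((f(X(1, 7), L(-10)) - 9629) - 14938) - 1*(-12274) = ((-29 - 9629) - 14938) - 1*(-12274) = (-9658 - 14938) + 12274 = -24596 + 12274 = -12322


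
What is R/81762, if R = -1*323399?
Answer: -323399/81762 ≈ -3.9554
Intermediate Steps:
R = -323399
R/81762 = -323399/81762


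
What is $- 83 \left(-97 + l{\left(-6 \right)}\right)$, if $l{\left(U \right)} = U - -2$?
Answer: $8383$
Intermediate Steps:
$l{\left(U \right)} = 2 + U$ ($l{\left(U \right)} = U + 2 = 2 + U$)
$- 83 \left(-97 + l{\left(-6 \right)}\right) = - 83 \left(-97 + \left(2 - 6\right)\right) = - 83 \left(-97 - 4\right) = \left(-83\right) \left(-101\right) = 8383$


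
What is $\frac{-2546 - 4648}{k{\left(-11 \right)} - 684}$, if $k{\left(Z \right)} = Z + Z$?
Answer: $\frac{3597}{353} \approx 10.19$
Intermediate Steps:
$k{\left(Z \right)} = 2 Z$
$\frac{-2546 - 4648}{k{\left(-11 \right)} - 684} = \frac{-2546 - 4648}{2 \left(-11\right) - 684} = - \frac{7194}{-22 - 684} = - \frac{7194}{-706} = \left(-7194\right) \left(- \frac{1}{706}\right) = \frac{3597}{353}$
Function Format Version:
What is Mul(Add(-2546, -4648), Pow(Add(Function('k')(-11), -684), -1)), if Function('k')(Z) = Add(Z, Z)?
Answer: Rational(3597, 353) ≈ 10.190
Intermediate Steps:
Function('k')(Z) = Mul(2, Z)
Mul(Add(-2546, -4648), Pow(Add(Function('k')(-11), -684), -1)) = Mul(Add(-2546, -4648), Pow(Add(Mul(2, -11), -684), -1)) = Mul(-7194, Pow(Add(-22, -684), -1)) = Mul(-7194, Pow(-706, -1)) = Mul(-7194, Rational(-1, 706)) = Rational(3597, 353)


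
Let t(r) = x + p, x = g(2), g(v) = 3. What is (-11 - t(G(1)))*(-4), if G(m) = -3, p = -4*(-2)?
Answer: 88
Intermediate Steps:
p = 8
x = 3
t(r) = 11 (t(r) = 3 + 8 = 11)
(-11 - t(G(1)))*(-4) = (-11 - 1*11)*(-4) = (-11 - 11)*(-4) = -22*(-4) = 88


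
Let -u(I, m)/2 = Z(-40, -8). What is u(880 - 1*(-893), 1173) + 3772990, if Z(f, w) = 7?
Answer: 3772976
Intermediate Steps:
u(I, m) = -14 (u(I, m) = -2*7 = -14)
u(880 - 1*(-893), 1173) + 3772990 = -14 + 3772990 = 3772976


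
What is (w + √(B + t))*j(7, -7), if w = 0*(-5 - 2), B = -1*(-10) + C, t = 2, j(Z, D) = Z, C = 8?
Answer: 14*√5 ≈ 31.305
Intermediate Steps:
B = 18 (B = -1*(-10) + 8 = 10 + 8 = 18)
w = 0 (w = 0*(-7) = 0)
(w + √(B + t))*j(7, -7) = (0 + √(18 + 2))*7 = (0 + √20)*7 = (0 + 2*√5)*7 = (2*√5)*7 = 14*√5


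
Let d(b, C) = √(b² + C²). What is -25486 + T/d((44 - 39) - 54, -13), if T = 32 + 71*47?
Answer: -25486 + 3369*√2570/2570 ≈ -25420.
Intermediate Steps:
T = 3369 (T = 32 + 3337 = 3369)
d(b, C) = √(C² + b²)
-25486 + T/d((44 - 39) - 54, -13) = -25486 + 3369/(√((-13)² + ((44 - 39) - 54)²)) = -25486 + 3369/(√(169 + (5 - 54)²)) = -25486 + 3369/(√(169 + (-49)²)) = -25486 + 3369/(√(169 + 2401)) = -25486 + 3369/(√2570) = -25486 + 3369*(√2570/2570) = -25486 + 3369*√2570/2570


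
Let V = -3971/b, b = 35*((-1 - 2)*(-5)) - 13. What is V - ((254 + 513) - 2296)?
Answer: 778877/512 ≈ 1521.2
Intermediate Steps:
b = 512 (b = 35*(-3*(-5)) - 13 = 35*15 - 13 = 525 - 13 = 512)
V = -3971/512 ≈ -7.7559
V - ((254 + 513) - 2296) = -3971/512 - ((254 + 513) - 2296) = -3971/512 - (767 - 2296) = -3971/512 - 1*(-1529) = -3971/512 + 1529 = 778877/512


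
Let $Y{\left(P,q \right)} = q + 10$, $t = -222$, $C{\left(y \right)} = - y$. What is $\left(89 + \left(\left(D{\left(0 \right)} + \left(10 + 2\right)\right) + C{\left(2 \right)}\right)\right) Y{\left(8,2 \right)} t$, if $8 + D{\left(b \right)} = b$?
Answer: $-242424$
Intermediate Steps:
$D{\left(b \right)} = -8 + b$
$Y{\left(P,q \right)} = 10 + q$
$\left(89 + \left(\left(D{\left(0 \right)} + \left(10 + 2\right)\right) + C{\left(2 \right)}\right)\right) Y{\left(8,2 \right)} t = \left(89 + \left(\left(\left(-8 + 0\right) + \left(10 + 2\right)\right) - 2\right)\right) \left(10 + 2\right) \left(-222\right) = \left(89 + \left(\left(-8 + 12\right) - 2\right)\right) 12 \left(-222\right) = \left(89 + \left(4 - 2\right)\right) 12 \left(-222\right) = \left(89 + 2\right) 12 \left(-222\right) = 91 \cdot 12 \left(-222\right) = 1092 \left(-222\right) = -242424$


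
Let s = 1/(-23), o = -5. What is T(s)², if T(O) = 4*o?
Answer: 400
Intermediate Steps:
s = -1/23 ≈ -0.043478
T(O) = -20 (T(O) = 4*(-5) = -20)
T(s)² = (-20)² = 400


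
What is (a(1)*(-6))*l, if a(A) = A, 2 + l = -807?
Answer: 4854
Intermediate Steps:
l = -809 (l = -2 - 807 = -809)
(a(1)*(-6))*l = (1*(-6))*(-809) = -6*(-809) = 4854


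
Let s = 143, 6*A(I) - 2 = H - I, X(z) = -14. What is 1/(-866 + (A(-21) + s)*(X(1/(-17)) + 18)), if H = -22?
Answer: -3/880 ≈ -0.0034091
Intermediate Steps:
A(I) = -10/3 - I/6 (A(I) = ⅓ + (-22 - I)/6 = ⅓ + (-11/3 - I/6) = -10/3 - I/6)
1/(-866 + (A(-21) + s)*(X(1/(-17)) + 18)) = 1/(-866 + ((-10/3 - ⅙*(-21)) + 143)*(-14 + 18)) = 1/(-866 + ((-10/3 + 7/2) + 143)*4) = 1/(-866 + (⅙ + 143)*4) = 1/(-866 + (859/6)*4) = 1/(-866 + 1718/3) = 1/(-880/3) = -3/880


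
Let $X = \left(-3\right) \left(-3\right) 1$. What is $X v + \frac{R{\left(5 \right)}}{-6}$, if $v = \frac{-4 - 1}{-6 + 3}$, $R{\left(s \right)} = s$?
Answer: $\frac{85}{6} \approx 14.167$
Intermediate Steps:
$v = \frac{5}{3}$ ($v = - \frac{5}{-3} = \left(-5\right) \left(- \frac{1}{3}\right) = \frac{5}{3} \approx 1.6667$)
$X = 9$ ($X = 9 \cdot 1 = 9$)
$X v + \frac{R{\left(5 \right)}}{-6} = 9 \cdot \frac{5}{3} + \frac{5}{-6} = 15 + 5 \left(- \frac{1}{6}\right) = 15 - \frac{5}{6} = \frac{85}{6}$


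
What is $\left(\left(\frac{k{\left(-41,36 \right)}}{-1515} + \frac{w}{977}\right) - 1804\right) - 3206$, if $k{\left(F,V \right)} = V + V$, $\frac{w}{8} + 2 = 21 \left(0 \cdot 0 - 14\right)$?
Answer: $- \frac{2473078138}{493385} \approx -5012.5$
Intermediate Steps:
$w = -2368$ ($w = -16 + 8 \cdot 21 \left(0 \cdot 0 - 14\right) = -16 + 8 \cdot 21 \left(0 - 14\right) = -16 + 8 \cdot 21 \left(-14\right) = -16 + 8 \left(-294\right) = -16 - 2352 = -2368$)
$k{\left(F,V \right)} = 2 V$
$\left(\left(\frac{k{\left(-41,36 \right)}}{-1515} + \frac{w}{977}\right) - 1804\right) - 3206 = \left(\left(\frac{2 \cdot 36}{-1515} - \frac{2368}{977}\right) - 1804\right) - 3206 = \left(\left(72 \left(- \frac{1}{1515}\right) - \frac{2368}{977}\right) - 1804\right) - 3206 = \left(\left(- \frac{24}{505} - \frac{2368}{977}\right) - 1804\right) - 3206 = \left(- \frac{1219288}{493385} - 1804\right) - 3206 = - \frac{891285828}{493385} - 3206 = - \frac{2473078138}{493385}$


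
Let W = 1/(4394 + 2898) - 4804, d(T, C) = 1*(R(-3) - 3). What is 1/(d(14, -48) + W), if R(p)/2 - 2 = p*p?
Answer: -7292/34892219 ≈ -0.00020899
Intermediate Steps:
R(p) = 4 + 2*p² (R(p) = 4 + 2*(p*p) = 4 + 2*p²)
d(T, C) = 19 (d(T, C) = 1*((4 + 2*(-3)²) - 3) = 1*((4 + 2*9) - 3) = 1*((4 + 18) - 3) = 1*(22 - 3) = 1*19 = 19)
W = -35030767/7292 (W = 1/7292 - 4804 = -35030767/7292 ≈ -4804.0)
1/(d(14, -48) + W) = 1/(19 - 35030767/7292) = 1/(-34892219/7292) = -7292/34892219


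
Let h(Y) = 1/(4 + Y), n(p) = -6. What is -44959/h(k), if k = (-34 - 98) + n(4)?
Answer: 6024506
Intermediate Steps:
k = -138 (k = (-34 - 98) - 6 = -132 - 6 = -138)
-44959/h(k) = -44959/(1/(4 - 138)) = -44959/(1/(-134)) = -44959/(-1/134) = -44959*(-134) = 6024506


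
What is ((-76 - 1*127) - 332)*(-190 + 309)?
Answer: -63665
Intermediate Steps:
((-76 - 1*127) - 332)*(-190 + 309) = ((-76 - 127) - 332)*119 = (-203 - 332)*119 = -535*119 = -63665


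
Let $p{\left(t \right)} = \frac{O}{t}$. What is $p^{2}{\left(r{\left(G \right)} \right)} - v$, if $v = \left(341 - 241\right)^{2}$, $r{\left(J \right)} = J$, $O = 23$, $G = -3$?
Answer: $- \frac{89471}{9} \approx -9941.2$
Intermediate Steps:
$p{\left(t \right)} = \frac{23}{t}$
$v = 10000$ ($v = 100^{2} = 10000$)
$p^{2}{\left(r{\left(G \right)} \right)} - v = \left(\frac{23}{-3}\right)^{2} - 10000 = \left(23 \left(- \frac{1}{3}\right)\right)^{2} - 10000 = \left(- \frac{23}{3}\right)^{2} - 10000 = \frac{529}{9} - 10000 = - \frac{89471}{9}$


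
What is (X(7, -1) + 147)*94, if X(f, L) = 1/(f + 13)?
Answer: 138227/10 ≈ 13823.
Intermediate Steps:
X(f, L) = 1/(13 + f)
(X(7, -1) + 147)*94 = (1/(13 + 7) + 147)*94 = (1/20 + 147)*94 = (2941/20)*94 = 138227/10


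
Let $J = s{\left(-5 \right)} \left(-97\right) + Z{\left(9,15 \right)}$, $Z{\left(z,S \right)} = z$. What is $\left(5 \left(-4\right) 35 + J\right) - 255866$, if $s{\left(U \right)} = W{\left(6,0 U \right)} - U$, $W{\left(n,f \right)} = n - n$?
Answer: $-257042$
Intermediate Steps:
$W{\left(n,f \right)} = 0$
$s{\left(U \right)} = - U$ ($s{\left(U \right)} = 0 - U = - U$)
$J = -476$ ($J = \left(-1\right) \left(-5\right) \left(-97\right) + 9 = 5 \left(-97\right) + 9 = -485 + 9 = -476$)
$\left(5 \left(-4\right) 35 + J\right) - 255866 = \left(5 \left(-4\right) 35 - 476\right) - 255866 = \left(\left(-20\right) 35 - 476\right) - 255866 = \left(-700 - 476\right) - 255866 = -1176 - 255866 = -257042$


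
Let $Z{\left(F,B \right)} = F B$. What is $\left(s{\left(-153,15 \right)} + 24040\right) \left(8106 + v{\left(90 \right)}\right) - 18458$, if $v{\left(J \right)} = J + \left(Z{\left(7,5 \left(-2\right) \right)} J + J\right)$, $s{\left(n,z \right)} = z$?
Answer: $47754772$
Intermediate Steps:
$Z{\left(F,B \right)} = B F$
$v{\left(J \right)} = - 68 J$ ($v{\left(J \right)} = J + \left(5 \left(-2\right) 7 J + J\right) = J + \left(\left(-10\right) 7 J + J\right) = J + \left(- 70 J + J\right) = J - 69 J = - 68 J$)
$\left(s{\left(-153,15 \right)} + 24040\right) \left(8106 + v{\left(90 \right)}\right) - 18458 = \left(15 + 24040\right) \left(8106 - 6120\right) - 18458 = 24055 \left(8106 - 6120\right) - 18458 = 24055 \cdot 1986 - 18458 = 47773230 - 18458 = 47754772$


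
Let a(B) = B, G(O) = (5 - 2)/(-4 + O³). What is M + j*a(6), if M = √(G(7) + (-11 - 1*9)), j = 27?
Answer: 162 + 3*I*√28363/113 ≈ 162.0 + 4.4711*I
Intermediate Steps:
G(O) = 3/(-4 + O³)
M = 3*I*√28363/113 (M = √(3/(-4 + 7³) + (-11 - 1*9)) = √(3/(-4 + 343) + (-11 - 9)) = √(3/339 - 20) = √(3*(1/339) - 20) = √(1/113 - 20) = √(-2259/113) = 3*I*√28363/113 ≈ 4.4711*I)
M + j*a(6) = 3*I*√28363/113 + 27*6 = 3*I*√28363/113 + 162 = 162 + 3*I*√28363/113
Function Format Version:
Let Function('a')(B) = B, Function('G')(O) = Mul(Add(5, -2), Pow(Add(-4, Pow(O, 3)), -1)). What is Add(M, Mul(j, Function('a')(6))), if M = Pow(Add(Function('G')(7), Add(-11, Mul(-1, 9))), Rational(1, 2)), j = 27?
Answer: Add(162, Mul(Rational(3, 113), I, Pow(28363, Rational(1, 2)))) ≈ Add(162.00, Mul(4.4711, I))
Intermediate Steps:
Function('G')(O) = Mul(3, Pow(Add(-4, Pow(O, 3)), -1))
M = Mul(Rational(3, 113), I, Pow(28363, Rational(1, 2))) (M = Pow(Add(Mul(3, Pow(Add(-4, Pow(7, 3)), -1)), Add(-11, Mul(-1, 9))), Rational(1, 2)) = Pow(Add(Mul(3, Pow(Add(-4, 343), -1)), Add(-11, -9)), Rational(1, 2)) = Pow(Add(Mul(3, Pow(339, -1)), -20), Rational(1, 2)) = Pow(Add(Mul(3, Rational(1, 339)), -20), Rational(1, 2)) = Pow(Add(Rational(1, 113), -20), Rational(1, 2)) = Pow(Rational(-2259, 113), Rational(1, 2)) = Mul(Rational(3, 113), I, Pow(28363, Rational(1, 2))) ≈ Mul(4.4711, I))
Add(M, Mul(j, Function('a')(6))) = Add(Mul(Rational(3, 113), I, Pow(28363, Rational(1, 2))), Mul(27, 6)) = Add(Mul(Rational(3, 113), I, Pow(28363, Rational(1, 2))), 162) = Add(162, Mul(Rational(3, 113), I, Pow(28363, Rational(1, 2))))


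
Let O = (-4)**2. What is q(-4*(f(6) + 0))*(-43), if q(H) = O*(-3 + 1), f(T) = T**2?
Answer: 1376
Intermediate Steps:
O = 16
q(H) = -32 (q(H) = 16*(-3 + 1) = 16*(-2) = -32)
q(-4*(f(6) + 0))*(-43) = -32*(-43) = 1376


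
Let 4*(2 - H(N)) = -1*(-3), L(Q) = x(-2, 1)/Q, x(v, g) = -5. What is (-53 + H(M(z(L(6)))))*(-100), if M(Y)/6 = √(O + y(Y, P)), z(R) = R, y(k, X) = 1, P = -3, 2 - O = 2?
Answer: 5175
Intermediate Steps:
O = 0 (O = 2 - 1*2 = 2 - 2 = 0)
L(Q) = -5/Q
M(Y) = 6 (M(Y) = 6*√(0 + 1) = 6*√1 = 6*1 = 6)
H(N) = 5/4 (H(N) = 2 - (-1)*(-3)/4 = 2 - ¼*3 = 2 - ¾ = 5/4)
(-53 + H(M(z(L(6)))))*(-100) = (-53 + 5/4)*(-100) = -207/4*(-100) = 5175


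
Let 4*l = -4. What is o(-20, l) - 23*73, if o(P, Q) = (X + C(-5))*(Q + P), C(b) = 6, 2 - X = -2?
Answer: -1889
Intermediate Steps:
l = -1 (l = (¼)*(-4) = -1)
X = 4 (X = 2 - 1*(-2) = 2 + 2 = 4)
o(P, Q) = 10*P + 10*Q (o(P, Q) = (4 + 6)*(Q + P) = 10*(P + Q) = 10*P + 10*Q)
o(-20, l) - 23*73 = (10*(-20) + 10*(-1)) - 23*73 = (-200 - 10) - 1679 = -210 - 1679 = -1889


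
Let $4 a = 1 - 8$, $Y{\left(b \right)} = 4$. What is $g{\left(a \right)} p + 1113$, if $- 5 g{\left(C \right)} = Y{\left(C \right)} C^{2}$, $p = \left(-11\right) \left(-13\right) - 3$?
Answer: $770$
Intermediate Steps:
$a = - \frac{7}{4}$ ($a = \frac{1 - 8}{4} = \frac{1}{4} \left(-7\right) = - \frac{7}{4} \approx -1.75$)
$p = 140$ ($p = 143 - 3 = 140$)
$g{\left(C \right)} = - \frac{4 C^{2}}{5}$
$g{\left(a \right)} p + 1113 = - \frac{4 \left(- \frac{7}{4}\right)^{2}}{5} \cdot 140 + 1113 = \left(- \frac{4}{5}\right) \frac{49}{16} \cdot 140 + 1113 = \left(- \frac{49}{20}\right) 140 + 1113 = -343 + 1113 = 770$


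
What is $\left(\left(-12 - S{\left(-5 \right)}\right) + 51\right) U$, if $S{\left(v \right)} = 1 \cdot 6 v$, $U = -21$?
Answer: $-1449$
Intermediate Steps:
$S{\left(v \right)} = 6 v$
$\left(\left(-12 - S{\left(-5 \right)}\right) + 51\right) U = \left(\left(-12 - 6 \left(-5\right)\right) + 51\right) \left(-21\right) = \left(\left(-12 - -30\right) + 51\right) \left(-21\right) = \left(\left(-12 + 30\right) + 51\right) \left(-21\right) = \left(18 + 51\right) \left(-21\right) = 69 \left(-21\right) = -1449$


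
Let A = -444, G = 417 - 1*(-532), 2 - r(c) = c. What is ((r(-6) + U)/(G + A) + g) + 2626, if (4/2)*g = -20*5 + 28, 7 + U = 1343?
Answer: 1309294/505 ≈ 2592.7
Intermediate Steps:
U = 1336 (U = -7 + 1343 = 1336)
r(c) = 2 - c
g = -36 (g = (-20*5 + 28)/2 = (-100 + 28)/2 = (½)*(-72) = -36)
G = 949 (G = 417 + 532 = 949)
((r(-6) + U)/(G + A) + g) + 2626 = (((2 - 1*(-6)) + 1336)/(949 - 444) - 36) + 2626 = (((2 + 6) + 1336)/505 - 36) + 2626 = ((8 + 1336)*(1/505) - 36) + 2626 = (1344*(1/505) - 36) + 2626 = (1344/505 - 36) + 2626 = -16836/505 + 2626 = 1309294/505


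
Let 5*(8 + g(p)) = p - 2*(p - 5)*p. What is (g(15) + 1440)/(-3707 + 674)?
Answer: -1375/3033 ≈ -0.45335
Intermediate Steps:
g(p) = -8 + p/5 - 2*p*(-5 + p)/5 (g(p) = -8 + (p - 2*(p - 5)*p)/5 = -8 + (p - 2*(-5 + p)*p)/5 = -8 + (p - 2*p*(-5 + p))/5 = -8 + (p/5 - 2*p*(-5 + p)/5) = -8 + p/5 - 2*p*(-5 + p)/5)
(g(15) + 1440)/(-3707 + 674) = ((-8 - 2/5*15**2 + (11/5)*15) + 1440)/(-3707 + 674) = ((-8 - 2/5*225 + 33) + 1440)/(-3033) = ((-8 - 90 + 33) + 1440)*(-1/3033) = (-65 + 1440)*(-1/3033) = 1375*(-1/3033) = -1375/3033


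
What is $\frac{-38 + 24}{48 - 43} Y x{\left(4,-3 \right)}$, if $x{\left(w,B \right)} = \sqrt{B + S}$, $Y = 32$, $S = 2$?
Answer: $- \frac{448 i}{5} \approx - 89.6 i$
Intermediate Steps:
$x{\left(w,B \right)} = \sqrt{2 + B}$ ($x{\left(w,B \right)} = \sqrt{B + 2} = \sqrt{2 + B}$)
$\frac{-38 + 24}{48 - 43} Y x{\left(4,-3 \right)} = \frac{-38 + 24}{48 - 43} \cdot 32 \sqrt{2 - 3} = - \frac{14}{5} \cdot 32 \sqrt{-1} = \left(-14\right) \frac{1}{5} \cdot 32 i = \left(- \frac{14}{5}\right) 32 i = - \frac{448 i}{5}$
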